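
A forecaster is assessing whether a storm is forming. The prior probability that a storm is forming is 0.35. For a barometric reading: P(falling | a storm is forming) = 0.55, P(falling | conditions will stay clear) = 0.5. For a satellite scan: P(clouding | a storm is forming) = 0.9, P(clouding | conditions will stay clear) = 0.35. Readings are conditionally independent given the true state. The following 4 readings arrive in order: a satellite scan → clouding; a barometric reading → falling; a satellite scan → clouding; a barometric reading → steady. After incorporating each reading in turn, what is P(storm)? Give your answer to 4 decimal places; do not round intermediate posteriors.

After a satellite scan='clouding': P(storm) = 0.9·0.3500 / (0.9·0.3500 + 0.35·0.6500) ≈ 0.5806
After a barometric reading='falling': P(storm) = 0.55·0.5806 / (0.55·0.5806 + 0.5·0.4194) ≈ 0.6037
After a satellite scan='clouding': P(storm) = 0.9·0.6037 / (0.9·0.6037 + 0.35·0.3963) ≈ 0.7966
After a barometric reading='steady': P(storm) = 0.45·0.7966 / (0.45·0.7966 + 0.5·0.2034) ≈ 0.7790

0.7790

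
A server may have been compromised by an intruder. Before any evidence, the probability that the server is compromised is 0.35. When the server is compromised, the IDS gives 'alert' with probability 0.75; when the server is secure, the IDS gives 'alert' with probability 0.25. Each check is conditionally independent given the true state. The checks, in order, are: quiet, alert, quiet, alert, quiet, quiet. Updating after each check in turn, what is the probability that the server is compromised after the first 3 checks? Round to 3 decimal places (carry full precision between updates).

0.152

After 'quiet': P(compromised) = 0.25·0.3500 / (0.25·0.3500 + 0.75·0.6500) ≈ 0.1522
After 'alert': P(compromised) = 0.75·0.1522 / (0.75·0.1522 + 0.25·0.8478) ≈ 0.3500
After 'quiet': P(compromised) = 0.25·0.3500 / (0.25·0.3500 + 0.75·0.6500) ≈ 0.1522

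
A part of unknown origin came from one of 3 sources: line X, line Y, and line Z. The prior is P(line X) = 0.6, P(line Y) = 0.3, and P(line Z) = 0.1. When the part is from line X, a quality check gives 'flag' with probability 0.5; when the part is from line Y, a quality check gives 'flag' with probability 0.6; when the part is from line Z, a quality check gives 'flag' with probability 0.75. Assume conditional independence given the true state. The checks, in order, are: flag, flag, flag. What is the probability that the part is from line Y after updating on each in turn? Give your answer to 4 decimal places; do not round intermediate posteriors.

After 'flag': normaliser = 0.5·0.6000 + 0.6·0.3000 + 0.75·0.1000; P(line X) ≈ 0.5405, P(line Y) ≈ 0.3243, P(line Z) ≈ 0.1351
After 'flag': normaliser = 0.5·0.5405 + 0.6·0.3243 + 0.75·0.1351; P(line X) ≈ 0.4773, P(line Y) ≈ 0.3437, P(line Z) ≈ 0.1790
After 'flag': normaliser = 0.5·0.4773 + 0.6·0.3437 + 0.75·0.1790; P(line X) ≈ 0.4121, P(line Y) ≈ 0.3561, P(line Z) ≈ 0.2318

0.3561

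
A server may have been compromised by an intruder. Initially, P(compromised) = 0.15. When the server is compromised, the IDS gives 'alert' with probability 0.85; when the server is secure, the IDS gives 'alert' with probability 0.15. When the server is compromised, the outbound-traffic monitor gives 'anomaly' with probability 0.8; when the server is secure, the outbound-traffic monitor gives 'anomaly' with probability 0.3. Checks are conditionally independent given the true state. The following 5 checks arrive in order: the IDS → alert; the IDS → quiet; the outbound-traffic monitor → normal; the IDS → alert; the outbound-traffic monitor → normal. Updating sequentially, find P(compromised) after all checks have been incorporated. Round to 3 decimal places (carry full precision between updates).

0.075

After the IDS='alert': P(compromised) = 0.85·0.1500 / (0.85·0.1500 + 0.15·0.8500) ≈ 0.5000
After the IDS='quiet': P(compromised) = 0.15·0.5000 / (0.15·0.5000 + 0.85·0.5000) ≈ 0.1500
After the outbound-traffic monitor='normal': P(compromised) = 0.2·0.1500 / (0.2·0.1500 + 0.7·0.8500) ≈ 0.0480
After the IDS='alert': P(compromised) = 0.85·0.0480 / (0.85·0.0480 + 0.15·0.9520) ≈ 0.2222
After the outbound-traffic monitor='normal': P(compromised) = 0.2·0.2222 / (0.2·0.2222 + 0.7·0.7778) ≈ 0.0755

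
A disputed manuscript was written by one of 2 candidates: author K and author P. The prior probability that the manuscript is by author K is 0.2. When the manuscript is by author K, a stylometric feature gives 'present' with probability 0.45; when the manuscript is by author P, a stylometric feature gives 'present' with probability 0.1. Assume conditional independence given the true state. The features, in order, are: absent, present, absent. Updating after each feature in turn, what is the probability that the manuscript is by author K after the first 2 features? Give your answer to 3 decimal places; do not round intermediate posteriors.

After 'absent': P(author K) = 0.55·0.2000 / (0.55·0.2000 + 0.9·0.8000) ≈ 0.1325
After 'present': P(author K) = 0.45·0.1325 / (0.45·0.1325 + 0.1·0.8675) ≈ 0.4074

0.407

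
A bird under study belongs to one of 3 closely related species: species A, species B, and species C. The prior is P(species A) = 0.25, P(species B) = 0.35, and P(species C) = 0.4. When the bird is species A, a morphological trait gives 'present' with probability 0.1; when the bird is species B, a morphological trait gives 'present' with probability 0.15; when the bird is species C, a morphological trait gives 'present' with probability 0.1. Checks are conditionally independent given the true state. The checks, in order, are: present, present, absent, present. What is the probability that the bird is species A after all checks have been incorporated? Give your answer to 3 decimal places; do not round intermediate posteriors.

0.142

After 'present': normaliser = 0.1·0.2500 + 0.15·0.3500 + 0.1·0.4000; P(species A) ≈ 0.2128, P(species B) ≈ 0.4468, P(species C) ≈ 0.3404
After 'present': normaliser = 0.1·0.2128 + 0.15·0.4468 + 0.1·0.3404; P(species A) ≈ 0.1739, P(species B) ≈ 0.5478, P(species C) ≈ 0.2783
After 'absent': normaliser = 0.9·0.1739 + 0.85·0.5478 + 0.9·0.2783; P(species A) ≈ 0.1794, P(species B) ≈ 0.5336, P(species C) ≈ 0.2870
After 'present': normaliser = 0.1·0.1794 + 0.15·0.5336 + 0.1·0.2870; P(species A) ≈ 0.1416, P(species B) ≈ 0.6319, P(species C) ≈ 0.2265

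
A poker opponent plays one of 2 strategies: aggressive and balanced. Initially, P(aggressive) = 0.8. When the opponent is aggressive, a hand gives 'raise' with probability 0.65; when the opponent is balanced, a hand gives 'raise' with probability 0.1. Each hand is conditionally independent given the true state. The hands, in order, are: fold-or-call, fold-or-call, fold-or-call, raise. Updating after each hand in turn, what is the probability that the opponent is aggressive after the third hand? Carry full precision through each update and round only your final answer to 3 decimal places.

0.190

After 'fold-or-call': P(aggressive) = 0.35·0.8000 / (0.35·0.8000 + 0.9·0.2000) ≈ 0.6087
After 'fold-or-call': P(aggressive) = 0.35·0.6087 / (0.35·0.6087 + 0.9·0.3913) ≈ 0.3769
After 'fold-or-call': P(aggressive) = 0.35·0.3769 / (0.35·0.3769 + 0.9·0.6231) ≈ 0.1904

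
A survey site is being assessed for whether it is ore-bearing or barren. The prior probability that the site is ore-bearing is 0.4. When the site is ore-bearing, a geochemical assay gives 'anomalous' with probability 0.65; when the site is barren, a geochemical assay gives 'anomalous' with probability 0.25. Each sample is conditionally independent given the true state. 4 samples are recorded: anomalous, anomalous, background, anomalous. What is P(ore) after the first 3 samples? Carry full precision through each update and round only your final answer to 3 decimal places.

0.678

Each posterior becomes the prior for the next update.
After 'anomalous': P(ore) = 0.65·0.4000 / (0.65·0.4000 + 0.25·0.6000) ≈ 0.6341
After 'anomalous': P(ore) = 0.65·0.6341 / (0.65·0.6341 + 0.25·0.3659) ≈ 0.8184
After 'background': P(ore) = 0.35·0.8184 / (0.35·0.8184 + 0.75·0.1816) ≈ 0.6777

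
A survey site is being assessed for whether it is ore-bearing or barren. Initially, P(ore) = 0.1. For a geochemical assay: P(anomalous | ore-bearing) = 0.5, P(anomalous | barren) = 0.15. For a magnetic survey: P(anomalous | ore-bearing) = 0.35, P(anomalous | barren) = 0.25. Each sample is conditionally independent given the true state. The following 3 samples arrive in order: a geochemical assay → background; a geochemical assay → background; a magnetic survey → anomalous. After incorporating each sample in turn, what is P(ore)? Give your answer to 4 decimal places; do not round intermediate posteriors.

0.0511

After a geochemical assay='background': P(ore) = 0.5·0.1000 / (0.5·0.1000 + 0.85·0.9000) ≈ 0.0613
After a geochemical assay='background': P(ore) = 0.5·0.0613 / (0.5·0.0613 + 0.85·0.9387) ≈ 0.0370
After a magnetic survey='anomalous': P(ore) = 0.35·0.0370 / (0.35·0.0370 + 0.25·0.9630) ≈ 0.0511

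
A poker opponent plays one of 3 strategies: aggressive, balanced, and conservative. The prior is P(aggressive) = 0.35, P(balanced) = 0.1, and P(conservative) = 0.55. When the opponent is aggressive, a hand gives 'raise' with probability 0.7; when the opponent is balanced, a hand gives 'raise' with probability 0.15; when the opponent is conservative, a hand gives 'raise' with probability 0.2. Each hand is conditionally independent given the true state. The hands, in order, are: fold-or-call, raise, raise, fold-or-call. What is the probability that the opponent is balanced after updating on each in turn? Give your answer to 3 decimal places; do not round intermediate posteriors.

0.052

After 'fold-or-call': normaliser = 0.3·0.3500 + 0.85·0.1000 + 0.8·0.5500; P(aggressive) ≈ 0.1667, P(balanced) ≈ 0.1349, P(conservative) ≈ 0.6984
After 'raise': normaliser = 0.7·0.1667 + 0.15·0.1349 + 0.2·0.6984; P(aggressive) ≈ 0.4218, P(balanced) ≈ 0.0732, P(conservative) ≈ 0.5050
After 'raise': normaliser = 0.7·0.4218 + 0.15·0.0732 + 0.2·0.5050; P(aggressive) ≈ 0.7250, P(balanced) ≈ 0.0270, P(conservative) ≈ 0.2480
After 'fold-or-call': normaliser = 0.3·0.7250 + 0.85·0.0270 + 0.8·0.2480; P(aggressive) ≈ 0.4957, P(balanced) ≈ 0.0522, P(conservative) ≈ 0.4521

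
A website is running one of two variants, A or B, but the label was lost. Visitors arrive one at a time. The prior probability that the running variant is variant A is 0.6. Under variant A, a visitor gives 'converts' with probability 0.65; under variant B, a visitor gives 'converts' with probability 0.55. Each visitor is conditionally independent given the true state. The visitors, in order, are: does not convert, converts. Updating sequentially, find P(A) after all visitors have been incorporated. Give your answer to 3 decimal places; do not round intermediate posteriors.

Apply Bayes' rule sequentially, carrying P(A) forward.
After 'does not convert': P(A) = 0.35·0.6000 / (0.35·0.6000 + 0.45·0.4000) ≈ 0.5385
After 'converts': P(A) = 0.65·0.5385 / (0.65·0.5385 + 0.55·0.4615) ≈ 0.5796

0.580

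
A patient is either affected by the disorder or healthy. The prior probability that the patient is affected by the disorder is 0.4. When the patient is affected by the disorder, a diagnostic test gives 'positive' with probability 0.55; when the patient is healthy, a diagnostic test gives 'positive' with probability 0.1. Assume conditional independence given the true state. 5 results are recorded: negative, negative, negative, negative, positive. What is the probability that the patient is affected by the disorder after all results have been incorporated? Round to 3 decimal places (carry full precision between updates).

0.186

Each posterior becomes the prior for the next update.
After 'negative': P(affected) = 0.45·0.4000 / (0.45·0.4000 + 0.9·0.6000) ≈ 0.2500
After 'negative': P(affected) = 0.45·0.2500 / (0.45·0.2500 + 0.9·0.7500) ≈ 0.1429
After 'negative': P(affected) = 0.45·0.1429 / (0.45·0.1429 + 0.9·0.8571) ≈ 0.0769
After 'negative': P(affected) = 0.45·0.0769 / (0.45·0.0769 + 0.9·0.9231) ≈ 0.0400
After 'positive': P(affected) = 0.55·0.0400 / (0.55·0.0400 + 0.1·0.9600) ≈ 0.1864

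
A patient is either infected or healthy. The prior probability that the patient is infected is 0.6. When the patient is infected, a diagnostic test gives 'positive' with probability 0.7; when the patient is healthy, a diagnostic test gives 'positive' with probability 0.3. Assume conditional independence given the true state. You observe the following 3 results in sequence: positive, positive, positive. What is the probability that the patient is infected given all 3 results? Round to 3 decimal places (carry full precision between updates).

After 'positive': P(infected) = 0.7·0.6000 / (0.7·0.6000 + 0.3·0.4000) ≈ 0.7778
After 'positive': P(infected) = 0.7·0.7778 / (0.7·0.7778 + 0.3·0.2222) ≈ 0.8909
After 'positive': P(infected) = 0.7·0.8909 / (0.7·0.8909 + 0.3·0.1091) ≈ 0.9501

0.950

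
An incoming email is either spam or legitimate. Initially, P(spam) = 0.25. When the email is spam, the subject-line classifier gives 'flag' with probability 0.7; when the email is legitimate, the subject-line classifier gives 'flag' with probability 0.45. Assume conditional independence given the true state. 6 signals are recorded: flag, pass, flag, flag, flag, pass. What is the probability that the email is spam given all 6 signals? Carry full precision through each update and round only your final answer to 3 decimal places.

After 'flag': P(spam) = 0.7·0.2500 / (0.7·0.2500 + 0.45·0.7500) ≈ 0.3415
After 'pass': P(spam) = 0.3·0.3415 / (0.3·0.3415 + 0.55·0.6585) ≈ 0.2205
After 'flag': P(spam) = 0.7·0.2205 / (0.7·0.2205 + 0.45·0.7795) ≈ 0.3055
After 'flag': P(spam) = 0.7·0.3055 / (0.7·0.3055 + 0.45·0.6945) ≈ 0.4063
After 'flag': P(spam) = 0.7·0.4063 / (0.7·0.4063 + 0.45·0.5937) ≈ 0.5156
After 'pass': P(spam) = 0.3·0.5156 / (0.3·0.5156 + 0.55·0.4844) ≈ 0.3674

0.367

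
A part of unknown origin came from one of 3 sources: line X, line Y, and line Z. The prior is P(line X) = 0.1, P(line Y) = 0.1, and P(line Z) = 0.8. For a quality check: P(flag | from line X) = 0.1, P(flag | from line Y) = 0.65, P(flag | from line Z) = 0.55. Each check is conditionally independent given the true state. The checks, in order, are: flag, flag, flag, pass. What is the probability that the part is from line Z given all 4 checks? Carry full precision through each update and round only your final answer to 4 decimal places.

Each posterior becomes the prior for the next update.
After 'flag': normaliser = 0.1·0.1000 + 0.65·0.1000 + 0.55·0.8000; P(line X) ≈ 0.0194, P(line Y) ≈ 0.1262, P(line Z) ≈ 0.8544
After 'flag': normaliser = 0.1·0.0194 + 0.65·0.1262 + 0.55·0.8544; P(line X) ≈ 0.0035, P(line Y) ≈ 0.1481, P(line Z) ≈ 0.8484
After 'flag': normaliser = 0.1·0.0035 + 0.65·0.1481 + 0.55·0.8484; P(line X) ≈ 0.0006, P(line Y) ≈ 0.1709, P(line Z) ≈ 0.8284
After 'pass': normaliser = 0.9·0.0006 + 0.35·0.1709 + 0.45·0.8284; P(line X) ≈ 0.0013, P(line Y) ≈ 0.1381, P(line Z) ≈ 0.8606

0.8606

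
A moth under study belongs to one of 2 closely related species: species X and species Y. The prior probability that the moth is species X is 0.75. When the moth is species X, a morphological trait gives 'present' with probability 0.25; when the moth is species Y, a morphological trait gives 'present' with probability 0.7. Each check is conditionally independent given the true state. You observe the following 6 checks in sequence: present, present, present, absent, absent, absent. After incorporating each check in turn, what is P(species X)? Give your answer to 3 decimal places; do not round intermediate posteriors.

0.681

Apply Bayes' rule sequentially, carrying P(species X) forward.
After 'present': P(species X) = 0.25·0.7500 / (0.25·0.7500 + 0.7·0.2500) ≈ 0.5172
After 'present': P(species X) = 0.25·0.5172 / (0.25·0.5172 + 0.7·0.4828) ≈ 0.2768
After 'present': P(species X) = 0.25·0.2768 / (0.25·0.2768 + 0.7·0.7232) ≈ 0.1202
After 'absent': P(species X) = 0.75·0.1202 / (0.75·0.1202 + 0.3·0.8798) ≈ 0.2547
After 'absent': P(species X) = 0.75·0.2547 / (0.75·0.2547 + 0.3·0.7453) ≈ 0.4607
After 'absent': P(species X) = 0.75·0.4607 / (0.75·0.4607 + 0.3·0.5393) ≈ 0.6811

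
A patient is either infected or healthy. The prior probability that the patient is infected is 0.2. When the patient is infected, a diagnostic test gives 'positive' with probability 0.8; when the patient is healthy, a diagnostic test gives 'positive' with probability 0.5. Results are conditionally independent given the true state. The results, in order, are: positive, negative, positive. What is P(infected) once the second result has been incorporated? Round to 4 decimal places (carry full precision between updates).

Apply Bayes' rule sequentially, carrying P(infected) forward.
After 'positive': P(infected) = 0.8·0.2000 / (0.8·0.2000 + 0.5·0.8000) ≈ 0.2857
After 'negative': P(infected) = 0.2·0.2857 / (0.2·0.2857 + 0.5·0.7143) ≈ 0.1379

0.1379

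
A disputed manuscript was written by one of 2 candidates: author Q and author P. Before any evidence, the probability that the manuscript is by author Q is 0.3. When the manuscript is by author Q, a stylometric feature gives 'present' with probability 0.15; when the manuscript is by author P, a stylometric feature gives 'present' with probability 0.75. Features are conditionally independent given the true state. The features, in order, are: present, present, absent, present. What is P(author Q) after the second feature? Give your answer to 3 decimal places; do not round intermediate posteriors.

After 'present': P(author Q) = 0.15·0.3000 / (0.15·0.3000 + 0.75·0.7000) ≈ 0.0789
After 'present': P(author Q) = 0.15·0.0789 / (0.15·0.0789 + 0.75·0.9211) ≈ 0.0169

0.017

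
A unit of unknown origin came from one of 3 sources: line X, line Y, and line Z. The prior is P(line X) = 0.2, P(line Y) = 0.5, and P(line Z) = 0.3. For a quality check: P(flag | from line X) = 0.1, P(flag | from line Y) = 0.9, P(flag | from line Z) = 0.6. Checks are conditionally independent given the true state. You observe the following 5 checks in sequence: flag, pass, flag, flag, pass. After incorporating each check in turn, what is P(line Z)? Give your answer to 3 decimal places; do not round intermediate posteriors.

0.731

After 'flag': normaliser = 0.1·0.2000 + 0.9·0.5000 + 0.6·0.3000; P(line X) ≈ 0.0308, P(line Y) ≈ 0.6923, P(line Z) ≈ 0.2769
After 'pass': normaliser = 0.9·0.0308 + 0.1·0.6923 + 0.4·0.2769; P(line X) ≈ 0.1333, P(line Y) ≈ 0.3333, P(line Z) ≈ 0.5333
After 'flag': normaliser = 0.1·0.1333 + 0.9·0.3333 + 0.6·0.5333; P(line X) ≈ 0.0211, P(line Y) ≈ 0.4737, P(line Z) ≈ 0.5053
After 'flag': normaliser = 0.1·0.0211 + 0.9·0.4737 + 0.6·0.5053; P(line X) ≈ 0.0029, P(line Y) ≈ 0.5827, P(line Z) ≈ 0.4144
After 'pass': normaliser = 0.9·0.0029 + 0.1·0.5827 + 0.4·0.4144; P(line X) ≈ 0.0114, P(line Y) ≈ 0.2571, P(line Z) ≈ 0.7314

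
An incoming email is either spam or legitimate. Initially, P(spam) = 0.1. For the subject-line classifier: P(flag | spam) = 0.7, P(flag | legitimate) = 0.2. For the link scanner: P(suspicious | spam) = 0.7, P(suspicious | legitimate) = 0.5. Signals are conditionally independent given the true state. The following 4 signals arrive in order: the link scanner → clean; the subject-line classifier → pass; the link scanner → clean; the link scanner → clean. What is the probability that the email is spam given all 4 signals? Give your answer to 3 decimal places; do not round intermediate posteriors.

0.009

After the link scanner='clean': P(spam) = 0.3·0.1000 / (0.3·0.1000 + 0.5·0.9000) ≈ 0.0625
After the subject-line classifier='pass': P(spam) = 0.3·0.0625 / (0.3·0.0625 + 0.8·0.9375) ≈ 0.0244
After the link scanner='clean': P(spam) = 0.3·0.0244 / (0.3·0.0244 + 0.5·0.9756) ≈ 0.0148
After the link scanner='clean': P(spam) = 0.3·0.0148 / (0.3·0.0148 + 0.5·0.9852) ≈ 0.0089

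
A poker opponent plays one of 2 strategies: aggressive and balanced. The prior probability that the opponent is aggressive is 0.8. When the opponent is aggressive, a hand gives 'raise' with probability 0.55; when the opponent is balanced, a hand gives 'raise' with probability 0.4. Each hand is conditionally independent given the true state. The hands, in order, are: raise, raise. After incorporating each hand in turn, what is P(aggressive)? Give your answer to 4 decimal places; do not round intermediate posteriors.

Each posterior becomes the prior for the next update.
After 'raise': P(aggressive) = 0.55·0.8000 / (0.55·0.8000 + 0.4·0.2000) ≈ 0.8462
After 'raise': P(aggressive) = 0.55·0.8462 / (0.55·0.8462 + 0.4·0.1538) ≈ 0.8832

0.8832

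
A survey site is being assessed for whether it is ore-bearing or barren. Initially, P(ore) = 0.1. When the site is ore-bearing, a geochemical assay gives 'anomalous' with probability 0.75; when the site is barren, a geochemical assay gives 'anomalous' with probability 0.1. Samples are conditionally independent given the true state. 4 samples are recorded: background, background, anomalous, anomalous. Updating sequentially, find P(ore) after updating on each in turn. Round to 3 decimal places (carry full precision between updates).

0.325

After 'background': P(ore) = 0.25·0.1000 / (0.25·0.1000 + 0.9·0.9000) ≈ 0.0299
After 'background': P(ore) = 0.25·0.0299 / (0.25·0.0299 + 0.9·0.9701) ≈ 0.0085
After 'anomalous': P(ore) = 0.75·0.0085 / (0.75·0.0085 + 0.1·0.9915) ≈ 0.0604
After 'anomalous': P(ore) = 0.75·0.0604 / (0.75·0.0604 + 0.1·0.9396) ≈ 0.3254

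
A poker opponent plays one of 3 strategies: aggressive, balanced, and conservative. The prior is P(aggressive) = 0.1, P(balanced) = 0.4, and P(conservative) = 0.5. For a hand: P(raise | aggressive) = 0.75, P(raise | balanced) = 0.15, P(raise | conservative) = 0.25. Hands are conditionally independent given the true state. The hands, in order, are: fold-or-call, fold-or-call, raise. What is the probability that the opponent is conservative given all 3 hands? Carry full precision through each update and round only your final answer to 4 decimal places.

0.5941

Each posterior becomes the prior for the next update.
After 'fold-or-call': normaliser = 0.25·0.1000 + 0.85·0.4000 + 0.75·0.5000; P(aggressive) ≈ 0.0338, P(balanced) ≈ 0.4595, P(conservative) ≈ 0.5068
After 'fold-or-call': normaliser = 0.25·0.0338 + 0.85·0.4595 + 0.75·0.5068; P(aggressive) ≈ 0.0108, P(balanced) ≈ 0.5013, P(conservative) ≈ 0.4879
After 'raise': normaliser = 0.75·0.0108 + 0.15·0.5013 + 0.25·0.4879; P(aggressive) ≈ 0.0396, P(balanced) ≈ 0.3663, P(conservative) ≈ 0.5941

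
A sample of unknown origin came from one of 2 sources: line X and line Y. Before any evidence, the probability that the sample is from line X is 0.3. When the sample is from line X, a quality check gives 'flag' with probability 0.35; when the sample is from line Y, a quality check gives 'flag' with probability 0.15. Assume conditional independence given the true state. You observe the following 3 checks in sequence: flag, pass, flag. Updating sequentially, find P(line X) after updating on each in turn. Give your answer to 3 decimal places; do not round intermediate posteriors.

0.641

After 'flag': P(line X) = 0.35·0.3000 / (0.35·0.3000 + 0.15·0.7000) ≈ 0.5000
After 'pass': P(line X) = 0.65·0.5000 / (0.65·0.5000 + 0.85·0.5000) ≈ 0.4333
After 'flag': P(line X) = 0.35·0.4333 / (0.35·0.4333 + 0.15·0.5667) ≈ 0.6408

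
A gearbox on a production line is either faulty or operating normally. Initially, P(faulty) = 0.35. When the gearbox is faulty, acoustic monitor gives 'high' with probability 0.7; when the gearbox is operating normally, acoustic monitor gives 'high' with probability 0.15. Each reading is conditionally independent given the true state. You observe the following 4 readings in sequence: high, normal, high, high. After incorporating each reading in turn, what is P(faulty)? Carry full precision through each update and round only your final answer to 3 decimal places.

0.951

After 'high': P(faulty) = 0.7·0.3500 / (0.7·0.3500 + 0.15·0.6500) ≈ 0.7153
After 'normal': P(faulty) = 0.3·0.7153 / (0.3·0.7153 + 0.85·0.2847) ≈ 0.4700
After 'high': P(faulty) = 0.7·0.4700 / (0.7·0.4700 + 0.15·0.5300) ≈ 0.8054
After 'high': P(faulty) = 0.7·0.8054 / (0.7·0.8054 + 0.15·0.1946) ≈ 0.9508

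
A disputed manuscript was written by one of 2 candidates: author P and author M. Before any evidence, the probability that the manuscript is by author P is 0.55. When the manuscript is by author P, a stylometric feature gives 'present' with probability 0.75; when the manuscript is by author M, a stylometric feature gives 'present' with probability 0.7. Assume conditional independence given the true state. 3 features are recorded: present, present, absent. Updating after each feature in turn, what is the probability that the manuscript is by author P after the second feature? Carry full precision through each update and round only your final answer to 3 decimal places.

After 'present': P(author P) = 0.75·0.5500 / (0.75·0.5500 + 0.7·0.4500) ≈ 0.5670
After 'present': P(author P) = 0.75·0.5670 / (0.75·0.5670 + 0.7·0.4330) ≈ 0.5839

0.584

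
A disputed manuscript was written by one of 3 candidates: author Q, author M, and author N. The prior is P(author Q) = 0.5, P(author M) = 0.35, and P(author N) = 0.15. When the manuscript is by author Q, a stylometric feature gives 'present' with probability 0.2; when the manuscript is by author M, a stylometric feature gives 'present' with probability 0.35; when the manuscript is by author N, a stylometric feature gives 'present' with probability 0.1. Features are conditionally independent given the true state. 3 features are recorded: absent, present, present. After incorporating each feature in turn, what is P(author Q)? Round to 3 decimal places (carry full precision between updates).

After 'absent': normaliser = 0.8·0.5000 + 0.65·0.3500 + 0.9·0.1500; P(author Q) ≈ 0.5246, P(author M) ≈ 0.2984, P(author N) ≈ 0.1770
After 'present': normaliser = 0.2·0.5246 + 0.35·0.2984 + 0.1·0.1770; P(author Q) ≈ 0.4621, P(author M) ≈ 0.4599, P(author N) ≈ 0.0780
After 'present': normaliser = 0.2·0.4621 + 0.35·0.4599 + 0.1·0.0780; P(author Q) ≈ 0.3538, P(author M) ≈ 0.6163, P(author N) ≈ 0.0299

0.354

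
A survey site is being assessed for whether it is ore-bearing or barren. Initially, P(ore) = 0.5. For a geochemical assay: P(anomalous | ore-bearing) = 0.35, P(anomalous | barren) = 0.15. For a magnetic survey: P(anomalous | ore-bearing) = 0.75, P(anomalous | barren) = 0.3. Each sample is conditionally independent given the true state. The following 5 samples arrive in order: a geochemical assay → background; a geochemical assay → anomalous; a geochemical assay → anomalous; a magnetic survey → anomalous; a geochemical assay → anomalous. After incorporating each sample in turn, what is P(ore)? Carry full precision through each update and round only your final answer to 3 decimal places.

0.960

Apply Bayes' rule sequentially, carrying P(ore) forward.
After a geochemical assay='background': P(ore) = 0.65·0.5000 / (0.65·0.5000 + 0.85·0.5000) ≈ 0.4333
After a geochemical assay='anomalous': P(ore) = 0.35·0.4333 / (0.35·0.4333 + 0.15·0.5667) ≈ 0.6408
After a geochemical assay='anomalous': P(ore) = 0.35·0.6408 / (0.35·0.6408 + 0.15·0.3592) ≈ 0.8063
After a magnetic survey='anomalous': P(ore) = 0.75·0.8063 / (0.75·0.8063 + 0.3·0.1937) ≈ 0.9123
After a geochemical assay='anomalous': P(ore) = 0.35·0.9123 / (0.35·0.9123 + 0.15·0.0877) ≈ 0.9605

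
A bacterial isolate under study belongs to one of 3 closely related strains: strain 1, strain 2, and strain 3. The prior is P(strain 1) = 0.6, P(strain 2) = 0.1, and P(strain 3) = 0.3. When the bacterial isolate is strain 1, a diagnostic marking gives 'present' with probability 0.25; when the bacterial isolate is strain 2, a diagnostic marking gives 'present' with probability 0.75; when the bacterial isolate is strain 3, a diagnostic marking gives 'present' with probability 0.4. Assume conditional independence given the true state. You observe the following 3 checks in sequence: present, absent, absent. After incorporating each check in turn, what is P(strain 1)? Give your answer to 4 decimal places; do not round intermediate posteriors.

After 'present': normaliser = 0.25·0.6000 + 0.75·0.1000 + 0.4·0.3000; P(strain 1) ≈ 0.4348, P(strain 2) ≈ 0.2174, P(strain 3) ≈ 0.3478
After 'absent': normaliser = 0.75·0.4348 + 0.25·0.2174 + 0.6·0.3478; P(strain 1) ≈ 0.5535, P(strain 2) ≈ 0.0923, P(strain 3) ≈ 0.3542
After 'absent': normaliser = 0.75·0.5535 + 0.25·0.0923 + 0.6·0.3542; P(strain 1) ≈ 0.6379, P(strain 2) ≈ 0.0354, P(strain 3) ≈ 0.3266

0.6379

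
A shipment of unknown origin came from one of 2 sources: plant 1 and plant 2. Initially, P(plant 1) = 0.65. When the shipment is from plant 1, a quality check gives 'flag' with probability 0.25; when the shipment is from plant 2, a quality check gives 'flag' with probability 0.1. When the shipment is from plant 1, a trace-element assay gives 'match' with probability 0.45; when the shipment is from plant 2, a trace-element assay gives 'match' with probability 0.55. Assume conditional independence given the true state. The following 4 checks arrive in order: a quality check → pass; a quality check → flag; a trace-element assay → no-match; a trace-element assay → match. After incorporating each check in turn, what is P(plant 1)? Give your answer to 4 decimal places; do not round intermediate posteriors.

After a quality check='pass': P(plant 1) = 0.75·0.6500 / (0.75·0.6500 + 0.9·0.3500) ≈ 0.6075
After a quality check='flag': P(plant 1) = 0.25·0.6075 / (0.25·0.6075 + 0.1·0.3925) ≈ 0.7946
After a trace-element assay='no-match': P(plant 1) = 0.55·0.7946 / (0.55·0.7946 + 0.45·0.2054) ≈ 0.8254
After a trace-element assay='match': P(plant 1) = 0.45·0.8254 / (0.45·0.8254 + 0.55·0.1746) ≈ 0.7946

0.7946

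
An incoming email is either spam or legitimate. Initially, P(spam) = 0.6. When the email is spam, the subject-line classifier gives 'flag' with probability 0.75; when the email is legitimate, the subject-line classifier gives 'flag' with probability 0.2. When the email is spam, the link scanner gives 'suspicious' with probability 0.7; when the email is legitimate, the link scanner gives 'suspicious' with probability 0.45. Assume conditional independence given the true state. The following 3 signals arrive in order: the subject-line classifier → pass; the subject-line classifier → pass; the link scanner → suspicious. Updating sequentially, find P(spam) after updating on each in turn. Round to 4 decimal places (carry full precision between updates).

0.1856

Each posterior becomes the prior for the next update.
After the subject-line classifier='pass': P(spam) = 0.25·0.6000 / (0.25·0.6000 + 0.8·0.4000) ≈ 0.3191
After the subject-line classifier='pass': P(spam) = 0.25·0.3191 / (0.25·0.3191 + 0.8·0.6809) ≈ 0.1278
After the link scanner='suspicious': P(spam) = 0.7·0.1278 / (0.7·0.1278 + 0.45·0.8722) ≈ 0.1856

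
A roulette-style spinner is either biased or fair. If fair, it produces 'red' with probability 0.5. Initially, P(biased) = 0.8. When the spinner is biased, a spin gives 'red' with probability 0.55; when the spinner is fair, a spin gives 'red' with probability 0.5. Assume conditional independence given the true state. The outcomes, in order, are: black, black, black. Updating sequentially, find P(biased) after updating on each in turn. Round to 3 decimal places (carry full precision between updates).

0.745

After 'black': P(biased) = 0.45·0.8000 / (0.45·0.8000 + 0.5·0.2000) ≈ 0.7826
After 'black': P(biased) = 0.45·0.7826 / (0.45·0.7826 + 0.5·0.2174) ≈ 0.7642
After 'black': P(biased) = 0.45·0.7642 / (0.45·0.7642 + 0.5·0.2358) ≈ 0.7446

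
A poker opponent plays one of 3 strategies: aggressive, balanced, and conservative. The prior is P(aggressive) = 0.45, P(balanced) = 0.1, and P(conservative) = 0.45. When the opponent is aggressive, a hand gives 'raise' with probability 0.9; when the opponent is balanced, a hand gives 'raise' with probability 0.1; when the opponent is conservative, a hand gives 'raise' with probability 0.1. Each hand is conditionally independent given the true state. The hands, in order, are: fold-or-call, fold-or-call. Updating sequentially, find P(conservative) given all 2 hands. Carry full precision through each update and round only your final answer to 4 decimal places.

0.8100

After 'fold-or-call': normaliser = 0.1·0.4500 + 0.9·0.1000 + 0.9·0.4500; P(aggressive) ≈ 0.0833, P(balanced) ≈ 0.1667, P(conservative) ≈ 0.7500
After 'fold-or-call': normaliser = 0.1·0.0833 + 0.9·0.1667 + 0.9·0.7500; P(aggressive) ≈ 0.0100, P(balanced) ≈ 0.1800, P(conservative) ≈ 0.8100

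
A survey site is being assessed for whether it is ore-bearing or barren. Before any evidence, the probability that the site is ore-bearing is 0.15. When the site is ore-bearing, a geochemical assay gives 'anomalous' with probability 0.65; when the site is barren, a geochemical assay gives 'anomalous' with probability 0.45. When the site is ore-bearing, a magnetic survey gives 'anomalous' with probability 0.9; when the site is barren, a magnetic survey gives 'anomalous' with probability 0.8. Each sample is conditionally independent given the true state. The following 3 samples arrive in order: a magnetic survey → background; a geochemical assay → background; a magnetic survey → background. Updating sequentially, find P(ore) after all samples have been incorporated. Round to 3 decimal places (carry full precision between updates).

Apply Bayes' rule sequentially, carrying P(ore) forward.
After a magnetic survey='background': P(ore) = 0.1·0.1500 / (0.1·0.1500 + 0.2·0.8500) ≈ 0.0811
After a geochemical assay='background': P(ore) = 0.35·0.0811 / (0.35·0.0811 + 0.55·0.9189) ≈ 0.0532
After a magnetic survey='background': P(ore) = 0.1·0.0532 / (0.1·0.0532 + 0.2·0.9468) ≈ 0.0273

0.027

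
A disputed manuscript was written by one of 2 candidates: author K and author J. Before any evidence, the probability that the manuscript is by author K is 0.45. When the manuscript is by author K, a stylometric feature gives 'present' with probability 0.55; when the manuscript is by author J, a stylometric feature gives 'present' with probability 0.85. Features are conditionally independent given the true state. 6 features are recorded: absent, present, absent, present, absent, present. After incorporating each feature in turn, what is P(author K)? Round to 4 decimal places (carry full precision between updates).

0.8568

Apply Bayes' rule sequentially, carrying P(author K) forward.
After 'absent': P(author K) = 0.45·0.4500 / (0.45·0.4500 + 0.15·0.5500) ≈ 0.7105
After 'present': P(author K) = 0.55·0.7105 / (0.55·0.7105 + 0.85·0.2895) ≈ 0.6136
After 'absent': P(author K) = 0.45·0.6136 / (0.45·0.6136 + 0.15·0.3864) ≈ 0.8265
After 'present': P(author K) = 0.55·0.8265 / (0.55·0.8265 + 0.85·0.1735) ≈ 0.7551
After 'absent': P(author K) = 0.45·0.7551 / (0.45·0.7551 + 0.15·0.2449) ≈ 0.9024
After 'present': P(author K) = 0.55·0.9024 / (0.55·0.9024 + 0.85·0.0976) ≈ 0.8568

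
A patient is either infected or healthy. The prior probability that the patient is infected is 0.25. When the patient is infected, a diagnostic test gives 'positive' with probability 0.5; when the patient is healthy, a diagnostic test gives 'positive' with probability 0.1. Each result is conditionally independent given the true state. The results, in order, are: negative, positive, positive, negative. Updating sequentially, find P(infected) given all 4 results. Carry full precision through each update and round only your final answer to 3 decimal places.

0.720

After 'negative': P(infected) = 0.5·0.2500 / (0.5·0.2500 + 0.9·0.7500) ≈ 0.1562
After 'positive': P(infected) = 0.5·0.1562 / (0.5·0.1562 + 0.1·0.8438) ≈ 0.4808
After 'positive': P(infected) = 0.5·0.4808 / (0.5·0.4808 + 0.1·0.5192) ≈ 0.8224
After 'negative': P(infected) = 0.5·0.8224 / (0.5·0.8224 + 0.9·0.1776) ≈ 0.7200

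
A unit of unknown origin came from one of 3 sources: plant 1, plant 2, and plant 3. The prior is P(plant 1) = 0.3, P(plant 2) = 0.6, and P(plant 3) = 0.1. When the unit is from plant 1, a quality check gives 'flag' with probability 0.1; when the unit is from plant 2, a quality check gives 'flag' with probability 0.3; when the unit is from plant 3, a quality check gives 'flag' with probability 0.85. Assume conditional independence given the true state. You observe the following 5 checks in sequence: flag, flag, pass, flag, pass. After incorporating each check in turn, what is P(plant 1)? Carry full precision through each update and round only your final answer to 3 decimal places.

After 'flag': normaliser = 0.1·0.3000 + 0.3·0.6000 + 0.85·0.1000; P(plant 1) ≈ 0.1017, P(plant 2) ≈ 0.6102, P(plant 3) ≈ 0.2881
After 'flag': normaliser = 0.1·0.1017 + 0.3·0.6102 + 0.85·0.2881; P(plant 1) ≈ 0.0232, P(plant 2) ≈ 0.4178, P(plant 3) ≈ 0.5590
After 'pass': normaliser = 0.9·0.0232 + 0.7·0.4178 + 0.15·0.5590; P(plant 1) ≈ 0.0526, P(plant 2) ≈ 0.7363, P(plant 3) ≈ 0.2111
After 'flag': normaliser = 0.1·0.0526 + 0.3·0.7363 + 0.85·0.2111; P(plant 1) ≈ 0.0130, P(plant 2) ≈ 0.5446, P(plant 3) ≈ 0.4424
After 'pass': normaliser = 0.9·0.0130 + 0.7·0.5446 + 0.15·0.4424; P(plant 1) ≈ 0.0254, P(plant 2) ≈ 0.8301, P(plant 3) ≈ 0.1445

0.025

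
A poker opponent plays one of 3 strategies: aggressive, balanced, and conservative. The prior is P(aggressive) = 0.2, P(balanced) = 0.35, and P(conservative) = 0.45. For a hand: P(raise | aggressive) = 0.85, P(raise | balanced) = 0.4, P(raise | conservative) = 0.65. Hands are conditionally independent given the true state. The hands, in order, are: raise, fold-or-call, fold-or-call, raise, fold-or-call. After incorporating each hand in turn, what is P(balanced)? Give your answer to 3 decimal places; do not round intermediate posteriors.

Each posterior becomes the prior for the next update.
After 'raise': normaliser = 0.85·0.2000 + 0.4·0.3500 + 0.65·0.4500; P(aggressive) ≈ 0.2822, P(balanced) ≈ 0.2324, P(conservative) ≈ 0.4855
After 'fold-or-call': normaliser = 0.15·0.2822 + 0.6·0.2324 + 0.35·0.4855; P(aggressive) ≈ 0.1204, P(balanced) ≈ 0.3965, P(conservative) ≈ 0.4832
After 'fold-or-call': normaliser = 0.15·0.1204 + 0.6·0.3965 + 0.35·0.4832; P(aggressive) ≈ 0.0425, P(balanced) ≈ 0.5597, P(conservative) ≈ 0.3979
After 'raise': normaliser = 0.85·0.0425 + 0.4·0.5597 + 0.65·0.3979; P(aggressive) ≈ 0.0696, P(balanced) ≈ 0.4317, P(conservative) ≈ 0.4987
After 'fold-or-call': normaliser = 0.15·0.0696 + 0.6·0.4317 + 0.35·0.4987; P(aggressive) ≈ 0.0235, P(balanced) ≈ 0.5834, P(conservative) ≈ 0.3931

0.583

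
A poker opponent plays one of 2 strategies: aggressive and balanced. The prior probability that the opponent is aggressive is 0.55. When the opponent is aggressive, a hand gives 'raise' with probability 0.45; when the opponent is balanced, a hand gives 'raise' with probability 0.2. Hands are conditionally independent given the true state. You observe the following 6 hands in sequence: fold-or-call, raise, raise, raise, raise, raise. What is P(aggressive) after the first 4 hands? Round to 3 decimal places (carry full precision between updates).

Apply Bayes' rule sequentially, carrying P(aggressive) forward.
After 'fold-or-call': P(aggressive) = 0.55·0.5500 / (0.55·0.5500 + 0.8·0.4500) ≈ 0.4566
After 'raise': P(aggressive) = 0.45·0.4566 / (0.45·0.4566 + 0.2·0.5434) ≈ 0.6541
After 'raise': P(aggressive) = 0.45·0.6541 / (0.45·0.6541 + 0.2·0.3459) ≈ 0.8097
After 'raise': P(aggressive) = 0.45·0.8097 / (0.45·0.8097 + 0.2·0.1903) ≈ 0.9054

0.905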